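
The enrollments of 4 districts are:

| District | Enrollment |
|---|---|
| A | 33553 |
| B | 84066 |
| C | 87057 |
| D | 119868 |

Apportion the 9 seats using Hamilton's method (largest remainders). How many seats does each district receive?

Standard divisor: 324544 ÷ 9 ≈ 36060.444.
Standard quotas: A 0.9305, B 2.3313, C 2.4142, D 3.3241.
Lower quotas: A 0, B 2, C 2, D 3 (sum 7, leaving 2 seats).
Remainders in descending order: A 0.9305, C 0.4142, B 0.3313, D 0.3241.
The surplus seats go to A, C.

A=1, B=2, C=3, D=3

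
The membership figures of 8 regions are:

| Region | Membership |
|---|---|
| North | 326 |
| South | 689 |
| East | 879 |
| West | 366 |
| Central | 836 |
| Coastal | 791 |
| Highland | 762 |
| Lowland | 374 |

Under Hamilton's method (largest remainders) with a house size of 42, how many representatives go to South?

The standard divisor is 5023/42 ≈ 119.595.
Standard quotas: North 2.726, South 5.761, East 7.350, West 3.060, Central 6.990, Coastal 6.614, Highland 6.371, Lowland 3.127.
Lower quotas: North 2, South 5, East 7, West 3, Central 6, Coastal 6, Highland 6, Lowland 3 (sum 38, leaving 4 seats).
Remainders in descending order: Central 0.990, South 0.761, North 0.726, Coastal 0.614, Highland 0.371, East 0.350, Lowland 0.127, West 0.060.
Largest remainders: Central, South, North, Coastal receive the extra seats.
South receives 6.

6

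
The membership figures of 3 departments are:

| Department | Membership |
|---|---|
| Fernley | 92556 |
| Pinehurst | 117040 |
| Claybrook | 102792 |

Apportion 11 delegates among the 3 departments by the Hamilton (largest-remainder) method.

Standard divisor: 312388 ÷ 11 ≈ 28398.909.
Standard quotas: Fernley 3.2591, Pinehurst 4.1213, Claybrook 3.6196.
Lower quotas: Fernley 3, Pinehurst 4, Claybrook 3 (sum 10, leaving 1 seat).
Remainders in descending order: Claybrook 0.6196, Fernley 0.2591, Pinehurst 0.1213.
The surplus seat goes to Claybrook.

Fernley: 3, Pinehurst: 4, Claybrook: 4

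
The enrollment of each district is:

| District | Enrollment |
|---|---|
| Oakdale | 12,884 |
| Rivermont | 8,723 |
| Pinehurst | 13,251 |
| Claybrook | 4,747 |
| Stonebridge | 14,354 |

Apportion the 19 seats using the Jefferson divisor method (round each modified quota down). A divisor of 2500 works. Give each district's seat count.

Oakdale 5, Rivermont 3, Pinehurst 5, Claybrook 1, Stonebridge 5

With modified divisor 2500: modified quotas Oakdale 5.154, Rivermont 3.489, Pinehurst 5.300, Claybrook 1.899, Stonebridge 5.742.
Rounding down: Oakdale 5, Rivermont 3, Pinehurst 5, Claybrook 1, Stonebridge 5 (total 19).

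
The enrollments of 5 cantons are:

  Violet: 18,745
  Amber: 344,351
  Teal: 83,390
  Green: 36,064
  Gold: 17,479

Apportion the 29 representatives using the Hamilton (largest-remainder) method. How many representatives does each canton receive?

Total 500029; standard divisor 500029/29 ≈ 17242.379.
Standard quotas: Violet 1.0871, Amber 19.9712, Teal 4.8363, Green 2.0916, Gold 1.0137.
Lower quotas: Violet 1, Amber 19, Teal 4, Green 2, Gold 1 (sum 27, leaving 2 seats).
Remainders in descending order: Amber 0.9712, Teal 0.8363, Green 0.0916, Violet 0.0871, Gold 0.0137.
The surplus seats go to Amber, Teal.

Violet=1, Amber=20, Teal=5, Green=2, Gold=1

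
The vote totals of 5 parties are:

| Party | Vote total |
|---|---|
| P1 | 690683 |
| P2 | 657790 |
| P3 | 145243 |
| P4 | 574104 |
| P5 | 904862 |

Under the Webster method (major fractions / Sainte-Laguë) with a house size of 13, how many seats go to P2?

3

Standard divisor 2972682/13 ≈ 228667.846; standard quotas: P1 3.020, P2 2.877, P3 0.635, P4 2.511, P5 3.957.
Rounding to the nearest integer gives 3, 3, 1, 3, 4 = 14 seats, so the divisor must be adjusted.
With modified divisor 244100: modified quotas P1 2.830, P2 2.695, P3 0.595, P4 2.352, P5 3.707.
Rounding to the nearest integer: P1 3, P2 3, P3 1, P4 2, P5 4 (total 13).
P2 receives 3.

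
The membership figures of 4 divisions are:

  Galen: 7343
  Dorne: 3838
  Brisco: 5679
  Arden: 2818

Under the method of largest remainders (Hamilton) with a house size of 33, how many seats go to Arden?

Total 19678; standard divisor 19678/33 ≈ 596.303.
Standard quotas: Galen 12.3142, Dorne 6.4363, Brisco 9.5237, Arden 4.7258.
Lower quotas: Galen 12, Dorne 6, Brisco 9, Arden 4 (sum 31, leaving 2 seats).
Remainders in descending order: Arden 0.7258, Brisco 0.5237, Dorne 0.4363, Galen 0.3142.
Largest remainders: Arden, Brisco receive the extra seats.
Arden receives 5.

5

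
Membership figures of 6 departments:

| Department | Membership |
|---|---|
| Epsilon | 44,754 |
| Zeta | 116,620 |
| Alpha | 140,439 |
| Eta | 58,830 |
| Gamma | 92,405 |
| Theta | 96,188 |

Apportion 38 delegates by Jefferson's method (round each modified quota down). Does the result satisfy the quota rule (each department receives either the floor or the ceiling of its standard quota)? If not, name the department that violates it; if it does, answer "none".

none

Standard quotas: Epsilon 3.096, Zeta 8.069, Alpha 9.717, Eta 4.070, Gamma 6.393, Theta 6.655.
Jefferson allocation: Epsilon 3, Zeta 8, Alpha 10, Eta 4, Gamma 6, Theta 7.
Every allocation lies between the lower and upper quota.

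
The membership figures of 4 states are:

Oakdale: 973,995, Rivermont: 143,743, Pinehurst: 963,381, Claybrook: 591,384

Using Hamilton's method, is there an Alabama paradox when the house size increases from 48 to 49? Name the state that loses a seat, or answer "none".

Rivermont

At 48 seats: Oakdale 17, Rivermont 3, Pinehurst 17, Claybrook 11.
At 49 seats: Oakdale 18, Rivermont 2, Pinehurst 18, Claybrook 11.
Rivermont drops from 3 to 2.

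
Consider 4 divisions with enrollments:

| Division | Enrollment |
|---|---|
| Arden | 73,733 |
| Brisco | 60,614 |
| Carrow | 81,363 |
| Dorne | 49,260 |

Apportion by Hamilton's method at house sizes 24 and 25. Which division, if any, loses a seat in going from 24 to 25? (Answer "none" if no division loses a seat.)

At 24 seats: Arden 7, Brisco 6, Carrow 7, Dorne 4.
At 25 seats: Arden 7, Brisco 6, Carrow 8, Dorne 4.
No division's allocation decreased.

none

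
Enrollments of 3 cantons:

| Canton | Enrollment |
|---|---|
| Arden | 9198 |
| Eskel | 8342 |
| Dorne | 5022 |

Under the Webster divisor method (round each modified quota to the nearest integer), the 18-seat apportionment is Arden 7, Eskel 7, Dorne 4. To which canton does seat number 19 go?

Priority for the next seat is population ÷ (current seats + 0.5).
Priorities: Arden 1226.400, Eskel 1112.267, Dorne 1116.000.
Highest priority: Arden.

Arden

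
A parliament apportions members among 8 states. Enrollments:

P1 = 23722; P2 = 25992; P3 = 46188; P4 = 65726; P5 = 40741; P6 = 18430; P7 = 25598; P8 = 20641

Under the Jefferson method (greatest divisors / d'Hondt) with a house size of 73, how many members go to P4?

19

Standard divisor 267038/73 ≈ 3658.055; standard quotas: P1 6.485, P2 7.105, P3 12.626, P4 17.967, P5 11.137, P6 5.038, P7 6.998, P8 5.643.
Rounding down gives 6, 7, 12, 17, 11, 5, 6, 5 = 69 seats, so the divisor must be adjusted.
With modified divisor 3453.53: modified quotas P1 6.869, P2 7.526, P3 13.374, P4 19.032, P5 11.797, P6 5.337, P7 7.412, P8 5.977.
Rounding down: P1 6, P2 7, P3 13, P4 19, P5 11, P6 5, P7 7, P8 5 (total 73).
P4 receives 19.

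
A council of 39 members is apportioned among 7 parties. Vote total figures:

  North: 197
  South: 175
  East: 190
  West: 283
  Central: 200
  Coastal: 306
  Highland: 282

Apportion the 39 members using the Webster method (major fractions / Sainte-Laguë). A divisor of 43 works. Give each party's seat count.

North=5, South=4, East=4, West=7, Central=5, Coastal=7, Highland=7

With modified divisor 43: modified quotas North 4.581, South 4.070, East 4.419, West 6.581, Central 4.651, Coastal 7.116, Highland 6.558.
Rounding to the nearest integer: North 5, South 4, East 4, West 7, Central 5, Coastal 7, Highland 7 (total 39).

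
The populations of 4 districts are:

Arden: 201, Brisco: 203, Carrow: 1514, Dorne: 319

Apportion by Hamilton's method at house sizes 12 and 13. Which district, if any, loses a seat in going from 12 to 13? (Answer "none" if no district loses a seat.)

At 12 seats: Arden 1, Brisco 1, Carrow 8, Dorne 2.
At 13 seats: Arden 1, Brisco 1, Carrow 9, Dorne 2.
No district's allocation decreased.

none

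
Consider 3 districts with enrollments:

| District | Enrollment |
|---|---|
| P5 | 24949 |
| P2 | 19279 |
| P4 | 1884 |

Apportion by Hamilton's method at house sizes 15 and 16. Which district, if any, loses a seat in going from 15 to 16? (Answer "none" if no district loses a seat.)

P4

At 15 seats: P5 8, P2 6, P4 1.
At 16 seats: P5 9, P2 7, P4 0.
P4 drops from 1 to 0.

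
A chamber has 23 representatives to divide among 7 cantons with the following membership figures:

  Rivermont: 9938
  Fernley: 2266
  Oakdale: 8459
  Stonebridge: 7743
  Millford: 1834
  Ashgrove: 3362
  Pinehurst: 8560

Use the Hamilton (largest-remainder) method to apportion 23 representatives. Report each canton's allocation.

Rivermont=5, Fernley=1, Oakdale=5, Stonebridge=4, Millford=1, Ashgrove=2, Pinehurst=5

Standard divisor: 42162 ÷ 23 ≈ 1833.13.
Standard quotas: Rivermont 5.4213, Fernley 1.2361, Oakdale 4.6145, Stonebridge 4.2239, Millford 1.0005, Ashgrove 1.8340, Pinehurst 4.6696.
Lower quotas: Rivermont 5, Fernley 1, Oakdale 4, Stonebridge 4, Millford 1, Ashgrove 1, Pinehurst 4 (sum 20, leaving 3 seats).
Remainders in descending order: Ashgrove 0.8340, Pinehurst 0.6696, Oakdale 0.6145, Rivermont 0.4213, Fernley 0.2361, Stonebridge 0.2239, Millford 0.0005.
The surplus seats go to Ashgrove, Pinehurst, Oakdale.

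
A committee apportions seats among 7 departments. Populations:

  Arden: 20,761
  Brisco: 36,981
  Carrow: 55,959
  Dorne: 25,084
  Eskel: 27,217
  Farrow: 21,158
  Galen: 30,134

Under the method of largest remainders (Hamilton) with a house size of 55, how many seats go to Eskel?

7

Total 217294; standard divisor 217294/55 ≈ 3950.8.
Standard quotas: Arden 5.2549, Brisco 9.3604, Carrow 14.1640, Dorne 6.3491, Eskel 6.8890, Farrow 5.3554, Galen 7.6273.
Lower quotas: Arden 5, Brisco 9, Carrow 14, Dorne 6, Eskel 6, Farrow 5, Galen 7 (sum 52, leaving 3 seats).
Remainders in descending order: Eskel 0.8890, Galen 0.6273, Brisco 0.3604, Farrow 0.3554, Dorne 0.3491, Arden 0.2549, Carrow 0.1640.
Largest remainders: Eskel, Galen, Brisco receive the extra seats.
Eskel receives 7.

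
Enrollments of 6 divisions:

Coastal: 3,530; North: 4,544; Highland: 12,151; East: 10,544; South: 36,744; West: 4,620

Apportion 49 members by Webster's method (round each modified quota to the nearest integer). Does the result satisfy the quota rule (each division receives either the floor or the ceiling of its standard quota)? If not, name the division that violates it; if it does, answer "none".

South

Standard quotas: Coastal 2.398, North 3.087, Highland 8.254, East 7.163, South 24.960, West 3.138.
Webster allocation: Coastal 2, North 3, Highland 8, East 7, South 26, West 3.
South has quota 24.960 (lower 24, upper 25) but receives 26 — outside the quota interval.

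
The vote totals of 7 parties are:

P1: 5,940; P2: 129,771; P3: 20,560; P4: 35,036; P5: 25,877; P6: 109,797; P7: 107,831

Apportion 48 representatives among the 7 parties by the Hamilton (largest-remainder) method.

Total 434812; standard divisor 434812/48 ≈ 9058.583.
Standard quotas: P1 0.6557, P2 14.3257, P3 2.2697, P4 3.8677, P5 2.8566, P6 12.1208, P7 11.9037.
Lower quotas: P1 0, P2 14, P3 2, P4 3, P5 2, P6 12, P7 11 (sum 44, leaving 4 seats).
Remainders in descending order: P7 0.9037, P4 0.8677, P5 0.8566, P1 0.6557, P2 0.3257, P3 0.2697, P6 0.1208.
The surplus seats go to P7, P4, P5, P1.

P1: 1, P2: 14, P3: 2, P4: 4, P5: 3, P6: 12, P7: 12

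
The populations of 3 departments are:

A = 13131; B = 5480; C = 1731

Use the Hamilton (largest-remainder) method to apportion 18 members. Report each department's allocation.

Total 20342; standard divisor 20342/18 ≈ 1130.111.
Standard quotas: A 11.6192, B 4.8491, C 1.5317.
Lower quotas: A 11, B 4, C 1 (sum 16, leaving 2 seats).
Remainders in descending order: B 0.8491, A 0.6192, C 0.5317.
The surplus seats go to B, A.

A 12; B 5; C 1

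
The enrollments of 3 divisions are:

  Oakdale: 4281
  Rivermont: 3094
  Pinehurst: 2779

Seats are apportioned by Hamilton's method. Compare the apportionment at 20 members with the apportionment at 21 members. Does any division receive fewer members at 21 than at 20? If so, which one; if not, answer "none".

none

At 20 seats: Oakdale 8, Rivermont 6, Pinehurst 6.
At 21 seats: Oakdale 9, Rivermont 6, Pinehurst 6.
No division's allocation decreased.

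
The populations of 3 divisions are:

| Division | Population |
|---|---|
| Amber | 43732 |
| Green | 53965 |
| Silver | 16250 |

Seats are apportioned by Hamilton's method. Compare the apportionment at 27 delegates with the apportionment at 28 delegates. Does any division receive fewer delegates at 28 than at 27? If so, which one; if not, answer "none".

At 27 seats: Amber 10, Green 13, Silver 4.
At 28 seats: Amber 11, Green 13, Silver 4.
No division's allocation decreased.

none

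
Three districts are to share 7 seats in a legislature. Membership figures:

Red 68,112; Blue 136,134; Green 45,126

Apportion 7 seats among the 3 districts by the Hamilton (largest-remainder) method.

Standard divisor: 249372 ÷ 7 ≈ 35624.571.
Standard quotas: Red 1.9119, Blue 3.8214, Green 1.2667.
Lower quotas: Red 1, Blue 3, Green 1 (sum 5, leaving 2 seats).
Remainders in descending order: Red 0.9119, Blue 0.8214, Green 0.2667.
The surplus seats go to Red, Blue.

Red 2, Blue 4, Green 1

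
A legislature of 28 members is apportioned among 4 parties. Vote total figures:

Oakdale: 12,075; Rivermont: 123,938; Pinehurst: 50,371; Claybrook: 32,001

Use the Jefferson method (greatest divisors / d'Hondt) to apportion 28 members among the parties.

Oakdale 1, Rivermont 17, Pinehurst 6, Claybrook 4

Standard divisor 218385/28 ≈ 7799.464; standard quotas: Oakdale 1.548, Rivermont 15.891, Pinehurst 6.458, Claybrook 4.103.
Rounding down gives 1, 15, 6, 4 = 26 seats, so the divisor must be adjusted.
With modified divisor 7240: modified quotas Oakdale 1.668, Rivermont 17.119, Pinehurst 6.957, Claybrook 4.420.
Rounding down: Oakdale 1, Rivermont 17, Pinehurst 6, Claybrook 4 (total 28).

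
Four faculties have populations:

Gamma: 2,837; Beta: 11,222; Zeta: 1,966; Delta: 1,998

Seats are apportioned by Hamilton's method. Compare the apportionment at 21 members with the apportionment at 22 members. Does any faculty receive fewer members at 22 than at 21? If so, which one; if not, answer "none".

At 21 seats: Gamma 3, Beta 13, Zeta 2, Delta 3.
At 22 seats: Gamma 4, Beta 14, Zeta 2, Delta 2.
Delta drops from 3 to 2.

Delta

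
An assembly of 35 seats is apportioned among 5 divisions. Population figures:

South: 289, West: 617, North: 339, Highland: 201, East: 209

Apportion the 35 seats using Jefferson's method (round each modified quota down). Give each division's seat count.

Standard divisor 1655/35 ≈ 47.286; standard quotas: South 6.112, West 13.048, North 7.169, Highland 4.251, East 4.420.
Rounding down gives 6, 13, 7, 4, 4 = 34 seats, so the divisor must be adjusted.
With modified divisor 43: modified quotas South 6.721, West 14.349, North 7.884, Highland 4.674, East 4.860.
Rounding down: South 6, West 14, North 7, Highland 4, East 4 (total 35).

South=6; West=14; North=7; Highland=4; East=4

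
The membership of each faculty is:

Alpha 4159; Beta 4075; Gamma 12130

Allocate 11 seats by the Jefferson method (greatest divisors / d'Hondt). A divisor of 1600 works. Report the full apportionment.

Alpha: 2; Beta: 2; Gamma: 7

With modified divisor 1600: modified quotas Alpha 2.599, Beta 2.547, Gamma 7.581.
Rounding down: Alpha 2, Beta 2, Gamma 7 (total 11).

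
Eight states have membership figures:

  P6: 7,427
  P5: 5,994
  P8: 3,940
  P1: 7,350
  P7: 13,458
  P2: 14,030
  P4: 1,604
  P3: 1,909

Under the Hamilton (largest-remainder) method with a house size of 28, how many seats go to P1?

3

Total 55712; standard divisor 55712/28 ≈ 1989.714.
Standard quotas: P6 3.7327, P5 3.0125, P8 1.9802, P1 3.6940, P7 6.7638, P2 7.0513, P4 0.8061, P3 0.9594.
Lower quotas: P6 3, P5 3, P8 1, P1 3, P7 6, P2 7, P4 0, P3 0 (sum 23, leaving 5 seats).
Remainders in descending order: P8 0.9802, P3 0.9594, P4 0.8061, P7 0.7638, P6 0.7327, P1 0.6940, P2 0.0513, P5 0.0125.
Largest remainders: P8, P3, P4, P7, P6 receive the extra seats.
P1 receives 3.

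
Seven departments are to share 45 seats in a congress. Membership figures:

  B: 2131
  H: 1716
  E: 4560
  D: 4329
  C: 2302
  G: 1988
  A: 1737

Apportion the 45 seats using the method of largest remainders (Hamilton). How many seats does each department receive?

Standard divisor: 18763 ÷ 45 ≈ 416.956.
Standard quotas: B 5.111, H 4.116, E 10.936, D 10.382, C 5.521, G 4.768, A 4.166.
Lower quotas: B 5, H 4, E 10, D 10, C 5, G 4, A 4 (sum 42, leaving 3 seats).
Remainders in descending order: E 0.936, G 0.768, C 0.521, D 0.382, A 0.166, H 0.116, B 0.111.
The surplus seats go to E, G, C.

B=5, H=4, E=11, D=10, C=6, G=5, A=4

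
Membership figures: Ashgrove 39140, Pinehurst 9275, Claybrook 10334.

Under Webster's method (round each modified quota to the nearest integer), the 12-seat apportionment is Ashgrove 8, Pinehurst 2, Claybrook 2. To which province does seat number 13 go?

Priority for the next seat is population ÷ (current seats + 0.5).
Priorities: Ashgrove 4604.706, Pinehurst 3710.000, Claybrook 4133.600.
Highest priority: Ashgrove.

Ashgrove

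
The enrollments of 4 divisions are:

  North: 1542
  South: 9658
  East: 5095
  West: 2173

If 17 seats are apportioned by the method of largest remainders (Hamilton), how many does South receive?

9

The standard divisor is 18468/17 ≈ 1086.353.
Standard quotas: North 1.4194, South 8.8903, East 4.6900, West 2.0003.
Lower quotas: North 1, South 8, East 4, West 2 (sum 15, leaving 2 seats).
Remainders in descending order: South 0.8903, East 0.6900, North 0.4194, West 0.0003.
Largest remainders: South, East receive the extra seats.
South receives 9.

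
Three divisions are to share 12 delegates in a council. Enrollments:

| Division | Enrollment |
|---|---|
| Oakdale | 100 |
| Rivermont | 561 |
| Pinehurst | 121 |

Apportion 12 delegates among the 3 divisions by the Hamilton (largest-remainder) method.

Oakdale=1; Rivermont=9; Pinehurst=2

The standard divisor is 782/12 ≈ 65.167.
Standard quotas: Oakdale 1.535, Rivermont 8.609, Pinehurst 1.857.
Lower quotas: Oakdale 1, Rivermont 8, Pinehurst 1 (sum 10, leaving 2 seats).
Remainders in descending order: Pinehurst 0.857, Rivermont 0.609, Oakdale 0.535.
Largest remainders: Pinehurst, Rivermont receive the extra seats.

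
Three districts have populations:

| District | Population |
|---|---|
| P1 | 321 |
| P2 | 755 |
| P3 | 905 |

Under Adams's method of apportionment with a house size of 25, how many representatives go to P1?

4

Standard divisor 1981/25 ≈ 79.24; standard quotas: P1 4.051, P2 9.528, P3 11.421.
Rounding up gives 5, 10, 12 = 27 seats, so the divisor must be adjusted.
With modified divisor 83: modified quotas P1 3.867, P2 9.096, P3 10.904.
Rounding up: P1 4, P2 10, P3 11 (total 25).
P1 receives 4.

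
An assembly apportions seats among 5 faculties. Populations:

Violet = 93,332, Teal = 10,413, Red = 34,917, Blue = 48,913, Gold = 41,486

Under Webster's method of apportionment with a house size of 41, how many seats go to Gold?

Standard divisor 229061/41 ≈ 5586.854; standard quotas: Violet 16.706, Teal 1.864, Red 6.250, Blue 8.755, Gold 7.426.
Rounding to the nearest integer gives Violet 17, Teal 2, Red 6, Blue 9, Gold 7 — total 41, matching the house size, so no adjustment is needed.
Gold receives 7.

7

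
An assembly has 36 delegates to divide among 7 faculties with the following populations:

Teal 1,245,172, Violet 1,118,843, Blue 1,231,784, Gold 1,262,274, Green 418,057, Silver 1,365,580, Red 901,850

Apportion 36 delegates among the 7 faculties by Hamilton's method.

Teal 6, Violet 5, Blue 6, Gold 6, Green 2, Silver 7, Red 4

Standard divisor: 7543560 ÷ 36 ≈ 209543.333.
Standard quotas: Teal 5.9423, Violet 5.3394, Blue 5.8784, Gold 6.0239, Green 1.9951, Silver 6.5169, Red 4.3039.
Lower quotas: Teal 5, Violet 5, Blue 5, Gold 6, Green 1, Silver 6, Red 4 (sum 32, leaving 4 seats).
Remainders in descending order: Green 0.9951, Teal 0.9423, Blue 0.8784, Silver 0.5169, Violet 0.3394, Red 0.3039, Gold 0.0239.
The surplus seats go to Green, Teal, Blue, Silver.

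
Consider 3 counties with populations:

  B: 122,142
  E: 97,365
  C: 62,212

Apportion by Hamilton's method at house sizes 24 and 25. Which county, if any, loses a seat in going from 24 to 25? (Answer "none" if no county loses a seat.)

none

At 24 seats: B 11, E 8, C 5.
At 25 seats: B 11, E 9, C 5.
No county's allocation decreased.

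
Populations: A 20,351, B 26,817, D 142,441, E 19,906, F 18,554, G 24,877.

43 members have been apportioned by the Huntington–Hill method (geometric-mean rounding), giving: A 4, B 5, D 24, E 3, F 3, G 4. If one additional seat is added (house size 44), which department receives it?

D

Priority for the next seat is population ÷ (√(s·(s+1))).
Priorities: A 4550.622, B 4896.092, D 5815.129, E 5746.367, F 5356.078, G 5562.666.
Highest priority: D.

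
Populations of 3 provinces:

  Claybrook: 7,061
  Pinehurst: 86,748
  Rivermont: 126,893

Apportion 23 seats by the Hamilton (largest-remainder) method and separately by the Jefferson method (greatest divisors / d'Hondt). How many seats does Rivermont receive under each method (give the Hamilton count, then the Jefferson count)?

Hamilton: Claybrook 1, Pinehurst 9, Rivermont 13.
Jefferson: Claybrook 0, Pinehurst 9, Rivermont 14.
Rivermont gets 13 under Hamilton and 14 under Jefferson.

13 and 14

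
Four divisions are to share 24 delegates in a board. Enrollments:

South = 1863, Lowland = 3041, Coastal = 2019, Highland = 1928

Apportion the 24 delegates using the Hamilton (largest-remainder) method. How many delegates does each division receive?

Total 8851; standard divisor 8851/24 ≈ 368.792.
Standard quotas: South 5.052, Lowland 8.246, Coastal 5.475, Highland 5.228.
Lower quotas: South 5, Lowland 8, Coastal 5, Highland 5 (sum 23, leaving 1 seat).
Remainders in descending order: Coastal 0.475, Lowland 0.246, Highland 0.228, South 0.052.
The surplus seat goes to Coastal.

South=5; Lowland=8; Coastal=6; Highland=5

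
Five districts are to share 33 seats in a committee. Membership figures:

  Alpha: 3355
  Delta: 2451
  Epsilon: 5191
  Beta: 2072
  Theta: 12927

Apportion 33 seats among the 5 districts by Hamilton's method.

Standard divisor: 25996 ÷ 33 ≈ 787.758.
Standard quotas: Alpha 4.2589, Delta 3.1114, Epsilon 6.5896, Beta 2.6303, Theta 16.4099.
Lower quotas: Alpha 4, Delta 3, Epsilon 6, Beta 2, Theta 16 (sum 31, leaving 2 seats).
Remainders in descending order: Beta 0.6303, Epsilon 0.5896, Theta 0.4099, Alpha 0.2589, Delta 0.1114.
The surplus seats go to Beta, Epsilon.

Alpha 4, Delta 3, Epsilon 7, Beta 3, Theta 16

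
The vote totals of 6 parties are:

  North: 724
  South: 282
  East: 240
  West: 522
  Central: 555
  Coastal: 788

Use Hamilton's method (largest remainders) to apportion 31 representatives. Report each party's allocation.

The standard divisor is 3111/31 ≈ 100.355.
Standard quotas: North 7.214, South 2.810, East 2.392, West 5.202, Central 5.530, Coastal 7.852.
Lower quotas: North 7, South 2, East 2, West 5, Central 5, Coastal 7 (sum 28, leaving 3 seats).
Remainders in descending order: Coastal 0.852, South 0.810, Central 0.530, East 0.392, North 0.214, West 0.202.
Largest remainders: Coastal, South, Central receive the extra seats.

North: 7; South: 3; East: 2; West: 5; Central: 6; Coastal: 8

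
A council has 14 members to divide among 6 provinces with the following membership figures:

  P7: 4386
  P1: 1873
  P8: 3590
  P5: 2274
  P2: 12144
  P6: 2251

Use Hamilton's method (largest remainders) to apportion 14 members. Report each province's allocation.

Standard divisor: 26518 ÷ 14 ≈ 1894.143.
Standard quotas: P7 2.3156, P1 0.9888, P8 1.8953, P5 1.2005, P2 6.4113, P6 1.1884.
Lower quotas: P7 2, P1 0, P8 1, P5 1, P2 6, P6 1 (sum 11, leaving 3 seats).
Remainders in descending order: P1 0.9888, P8 0.8953, P2 0.4113, P7 0.3156, P5 0.2005, P6 0.1884.
The surplus seats go to P1, P8, P2.

P7: 2; P1: 1; P8: 2; P5: 1; P2: 7; P6: 1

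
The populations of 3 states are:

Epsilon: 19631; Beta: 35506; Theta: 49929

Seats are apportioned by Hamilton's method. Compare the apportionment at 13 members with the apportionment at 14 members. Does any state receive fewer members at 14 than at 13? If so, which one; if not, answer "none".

At 13 seats: Epsilon 3, Beta 4, Theta 6.
At 14 seats: Epsilon 2, Beta 5, Theta 7.
Epsilon drops from 3 to 2.

Epsilon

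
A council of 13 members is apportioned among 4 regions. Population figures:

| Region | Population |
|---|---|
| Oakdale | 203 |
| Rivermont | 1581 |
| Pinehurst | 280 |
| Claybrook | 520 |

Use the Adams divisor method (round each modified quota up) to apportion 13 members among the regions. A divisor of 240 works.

Oakdale: 1, Rivermont: 7, Pinehurst: 2, Claybrook: 3

With modified divisor 240: modified quotas Oakdale 0.846, Rivermont 6.588, Pinehurst 1.167, Claybrook 2.167.
Rounding up: Oakdale 1, Rivermont 7, Pinehurst 2, Claybrook 3 (total 13).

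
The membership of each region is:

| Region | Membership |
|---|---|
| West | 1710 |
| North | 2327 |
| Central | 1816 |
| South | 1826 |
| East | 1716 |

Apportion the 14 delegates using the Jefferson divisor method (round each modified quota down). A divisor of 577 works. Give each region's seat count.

With modified divisor 577: modified quotas West 2.964, North 4.033, Central 3.147, South 3.165, East 2.974.
Rounding down: West 2, North 4, Central 3, South 3, East 2 (total 14).

West=2, North=4, Central=3, South=3, East=2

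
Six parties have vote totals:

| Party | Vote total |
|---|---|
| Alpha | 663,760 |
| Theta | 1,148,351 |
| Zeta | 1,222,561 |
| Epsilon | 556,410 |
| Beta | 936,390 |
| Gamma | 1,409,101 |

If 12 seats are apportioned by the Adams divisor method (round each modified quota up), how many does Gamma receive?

3

Standard divisor 5936573/12 ≈ 494714.417; standard quotas: Alpha 1.342, Theta 2.321, Zeta 2.471, Epsilon 1.125, Beta 1.893, Gamma 2.848.
Rounding up gives 2, 3, 3, 2, 2, 3 = 15 seats, so the divisor must be adjusted.
With modified divisor 637500: modified quotas Alpha 1.041, Theta 1.801, Zeta 1.918, Epsilon 0.873, Beta 1.469, Gamma 2.210.
Rounding up: Alpha 2, Theta 2, Zeta 2, Epsilon 1, Beta 2, Gamma 3 (total 12).
Gamma receives 3.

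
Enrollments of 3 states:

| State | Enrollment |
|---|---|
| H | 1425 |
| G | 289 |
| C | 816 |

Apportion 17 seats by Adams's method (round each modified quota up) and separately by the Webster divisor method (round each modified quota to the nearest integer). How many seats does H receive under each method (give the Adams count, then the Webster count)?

9 and 10

Adams: H 9, G 2, C 6.
Webster: H 10, G 2, C 5.
H gets 9 under Adams and 10 under Webster.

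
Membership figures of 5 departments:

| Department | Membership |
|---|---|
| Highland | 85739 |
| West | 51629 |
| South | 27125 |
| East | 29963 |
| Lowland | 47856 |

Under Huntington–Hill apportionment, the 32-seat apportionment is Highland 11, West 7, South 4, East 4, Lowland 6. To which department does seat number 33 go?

Priority for the next seat is population ÷ (√(s·(s+1))).
Priorities: Highland 7462.622, West 6899.215, South 6065.334, East 6699.930, Lowland 7384.341.
Highest priority: Highland.

Highland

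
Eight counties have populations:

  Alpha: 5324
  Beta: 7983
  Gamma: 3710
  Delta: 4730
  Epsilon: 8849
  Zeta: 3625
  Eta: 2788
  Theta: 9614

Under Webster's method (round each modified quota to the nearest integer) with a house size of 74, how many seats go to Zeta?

6

Standard divisor 46623/74 ≈ 630.041; standard quotas: Alpha 8.450, Beta 12.671, Gamma 5.889, Delta 7.507, Epsilon 14.045, Zeta 5.754, Eta 4.425, Theta 15.259.
Rounding to the nearest integer gives Alpha 8, Beta 13, Gamma 6, Delta 8, Epsilon 14, Zeta 6, Eta 4, Theta 15 — total 74, matching the house size, so no adjustment is needed.
Zeta receives 6.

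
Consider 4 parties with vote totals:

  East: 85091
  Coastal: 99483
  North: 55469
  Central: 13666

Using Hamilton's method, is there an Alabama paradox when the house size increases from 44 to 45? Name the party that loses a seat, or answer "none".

At 44 seats: East 15, Coastal 17, North 10, Central 2.
At 45 seats: East 15, Coastal 18, North 10, Central 2.
No party's allocation decreased.

none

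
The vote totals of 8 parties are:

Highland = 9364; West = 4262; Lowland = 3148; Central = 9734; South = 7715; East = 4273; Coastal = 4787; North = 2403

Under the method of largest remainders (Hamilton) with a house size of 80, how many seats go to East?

Standard divisor: 45686 ÷ 80 ≈ 571.075.
Standard quotas: Highland 16.3971, West 7.4631, Lowland 5.5124, Central 17.0450, South 13.5096, East 7.4824, Coastal 8.3824, North 4.2079.
Lower quotas: Highland 16, West 7, Lowland 5, Central 17, South 13, East 7, Coastal 8, North 4 (sum 77, leaving 3 seats).
Remainders in descending order: Lowland 0.5124, South 0.5096, East 0.4824, West 0.4631, Highland 0.3971, Coastal 0.3824, North 0.2079, Central 0.0450.
Largest remainders: Lowland, South, East receive the extra seats.
East receives 8.

8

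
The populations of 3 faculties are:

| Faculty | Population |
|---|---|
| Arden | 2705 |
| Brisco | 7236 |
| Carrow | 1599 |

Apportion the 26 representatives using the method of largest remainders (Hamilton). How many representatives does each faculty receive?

Total 11540; standard divisor 11540/26 ≈ 443.846.
Standard quotas: Arden 6.0945, Brisco 16.3029, Carrow 3.6026.
Lower quotas: Arden 6, Brisco 16, Carrow 3 (sum 25, leaving 1 seat).
Remainders in descending order: Carrow 0.6026, Brisco 0.3029, Arden 0.0945.
The surplus seat goes to Carrow.

Arden=6, Brisco=16, Carrow=4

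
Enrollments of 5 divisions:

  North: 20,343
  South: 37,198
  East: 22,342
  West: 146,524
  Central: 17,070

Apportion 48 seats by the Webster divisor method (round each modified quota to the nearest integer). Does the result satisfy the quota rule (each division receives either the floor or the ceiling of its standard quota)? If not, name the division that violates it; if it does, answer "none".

West

Standard quotas: North 4.010, South 7.333, East 4.405, West 28.886, Central 3.365.
Webster allocation: North 4, South 7, East 4, West 30, Central 3.
West has quota 28.886 (lower 28, upper 29) but receives 30 — outside the quota interval.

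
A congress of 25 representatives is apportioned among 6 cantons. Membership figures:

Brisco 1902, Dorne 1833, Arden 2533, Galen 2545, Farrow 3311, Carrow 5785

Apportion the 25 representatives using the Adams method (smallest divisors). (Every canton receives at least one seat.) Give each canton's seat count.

Standard divisor 17909/25 ≈ 716.36; standard quotas: Brisco 2.655, Dorne 2.559, Arden 3.536, Galen 3.553, Farrow 4.622, Carrow 8.076.
Rounding up gives 3, 3, 4, 4, 5, 9 = 28 seats, so the divisor must be adjusted.
With modified divisor 836: modified quotas Brisco 2.275, Dorne 2.193, Arden 3.030, Galen 3.044, Farrow 3.961, Carrow 6.920.
Rounding up: Brisco 3, Dorne 3, Arden 4, Galen 4, Farrow 4, Carrow 7 (total 25).

Brisco 3; Dorne 3; Arden 4; Galen 4; Farrow 4; Carrow 7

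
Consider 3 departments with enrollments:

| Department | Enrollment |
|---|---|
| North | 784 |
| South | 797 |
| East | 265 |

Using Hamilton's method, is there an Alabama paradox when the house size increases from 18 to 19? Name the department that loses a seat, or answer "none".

none

At 18 seats: North 8, South 8, East 2.
At 19 seats: North 8, South 8, East 3.
No department's allocation decreased.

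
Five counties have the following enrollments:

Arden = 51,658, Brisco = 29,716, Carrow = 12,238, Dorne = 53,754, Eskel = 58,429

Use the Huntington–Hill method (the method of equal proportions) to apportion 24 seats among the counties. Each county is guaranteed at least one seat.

Arden: 6, Brisco: 3, Carrow: 2, Dorne: 6, Eskel: 7

With divisor 8616: modified quotas Arden 5.996, Brisco 3.449, Carrow 1.420, Dorne 6.239, Eskel 6.781.
Geometric-mean thresholds: Arden √(5·6)=5.477, Brisco √(3·4)=3.464, Carrow √(1·2)=1.414, Dorne √(6·7)=6.481, Eskel √(6·7)=6.481.
Each quota rounded against its threshold gives Arden 6, Brisco 3, Carrow 2, Dorne 6, Eskel 7 (total 24).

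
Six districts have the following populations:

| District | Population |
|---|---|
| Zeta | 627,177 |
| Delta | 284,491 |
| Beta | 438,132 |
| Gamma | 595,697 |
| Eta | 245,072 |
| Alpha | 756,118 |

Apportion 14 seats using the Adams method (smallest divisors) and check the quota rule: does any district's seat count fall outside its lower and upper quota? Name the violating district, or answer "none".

none

Standard quotas: Zeta 2.980, Delta 1.352, Beta 2.082, Gamma 2.830, Eta 1.164, Alpha 3.592.
Adams allocation: Zeta 3, Delta 2, Beta 2, Gamma 3, Eta 1, Alpha 3.
Every allocation lies between the lower and upper quota.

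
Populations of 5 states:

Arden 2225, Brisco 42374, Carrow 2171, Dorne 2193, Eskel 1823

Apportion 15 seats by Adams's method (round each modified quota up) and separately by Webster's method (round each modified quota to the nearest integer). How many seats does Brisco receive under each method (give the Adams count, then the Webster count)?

11 and 12

Adams: Arden 1, Brisco 11, Carrow 1, Dorne 1, Eskel 1.
Webster: Arden 1, Brisco 12, Carrow 1, Dorne 1, Eskel 0.
Brisco gets 11 under Adams and 12 under Webster.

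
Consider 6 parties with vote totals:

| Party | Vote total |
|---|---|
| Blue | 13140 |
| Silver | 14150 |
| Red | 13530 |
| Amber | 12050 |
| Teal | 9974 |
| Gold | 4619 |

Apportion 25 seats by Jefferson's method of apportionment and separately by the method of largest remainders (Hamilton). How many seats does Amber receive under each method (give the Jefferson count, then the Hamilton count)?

Jefferson: Blue 5, Silver 5, Red 5, Amber 5, Teal 4, Gold 1.
Hamilton: Blue 5, Silver 5, Red 5, Amber 4, Teal 4, Gold 2.
Amber gets 5 under Jefferson and 4 under Hamilton.

5 and 4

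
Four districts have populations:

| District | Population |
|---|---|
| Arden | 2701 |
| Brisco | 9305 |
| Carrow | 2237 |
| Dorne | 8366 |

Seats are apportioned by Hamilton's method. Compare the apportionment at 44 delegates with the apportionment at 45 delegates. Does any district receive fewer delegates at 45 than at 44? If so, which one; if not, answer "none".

Carrow

At 44 seats: Arden 5, Brisco 18, Carrow 5, Dorne 16.
At 45 seats: Arden 5, Brisco 19, Carrow 4, Dorne 17.
Carrow drops from 5 to 4.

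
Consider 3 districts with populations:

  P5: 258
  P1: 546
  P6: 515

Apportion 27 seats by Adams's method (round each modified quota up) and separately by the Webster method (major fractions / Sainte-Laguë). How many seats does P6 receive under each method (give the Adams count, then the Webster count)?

10 and 11

Adams: P5 6, P1 11, P6 10.
Webster: P5 5, P1 11, P6 11.
P6 gets 10 under Adams and 11 under Webster.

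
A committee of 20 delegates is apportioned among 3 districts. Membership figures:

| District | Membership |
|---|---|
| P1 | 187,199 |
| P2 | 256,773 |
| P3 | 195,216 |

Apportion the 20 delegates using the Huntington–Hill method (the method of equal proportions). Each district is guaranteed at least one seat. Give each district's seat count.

P1 6, P2 8, P3 6

With divisor 32219: modified quotas P1 5.810, P2 7.970, P3 6.059.
Geometric-mean thresholds: P1 √(5·6)=5.477, P2 √(7·8)=7.483, P3 √(6·7)=6.481.
Each quota rounded against its threshold gives P1 6, P2 8, P3 6 (total 20).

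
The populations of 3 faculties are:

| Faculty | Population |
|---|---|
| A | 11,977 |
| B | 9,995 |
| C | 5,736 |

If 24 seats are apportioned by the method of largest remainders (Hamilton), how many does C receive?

Standard divisor: 27708 ÷ 24 ≈ 1154.5.
Standard quotas: A 10.3742, B 8.6574, C 4.9684.
Lower quotas: A 10, B 8, C 4 (sum 22, leaving 2 seats).
Remainders in descending order: C 0.9684, B 0.6574, A 0.3742.
Largest remainders: C, B receive the extra seats.
C receives 5.

5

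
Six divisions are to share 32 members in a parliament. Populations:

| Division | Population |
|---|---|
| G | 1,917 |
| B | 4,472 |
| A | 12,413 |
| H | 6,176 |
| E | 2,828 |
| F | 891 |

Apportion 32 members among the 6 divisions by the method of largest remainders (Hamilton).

G 2; B 5; A 14; H 7; E 3; F 1

Standard divisor: 28697 ÷ 32 ≈ 896.781.
Standard quotas: G 2.1376, B 4.9867, A 13.8417, H 6.8869, E 3.1535, F 0.9936.
Lower quotas: G 2, B 4, A 13, H 6, E 3, F 0 (sum 28, leaving 4 seats).
Remainders in descending order: F 0.9936, B 0.9867, H 0.8869, A 0.8417, E 0.1535, G 0.1376.
Largest remainders: F, B, H, A receive the extra seats.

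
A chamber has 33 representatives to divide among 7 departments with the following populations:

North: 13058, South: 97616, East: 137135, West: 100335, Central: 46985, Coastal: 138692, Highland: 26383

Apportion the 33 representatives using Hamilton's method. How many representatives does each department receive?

North 1, South 6, East 8, West 6, Central 3, Coastal 8, Highland 1

Total 560204; standard divisor 560204/33 ≈ 16975.879.
Standard quotas: North 0.7692, South 5.7503, East 8.0782, West 5.9104, Central 2.7678, Coastal 8.1699, Highland 1.5541.
Lower quotas: North 0, South 5, East 8, West 5, Central 2, Coastal 8, Highland 1 (sum 29, leaving 4 seats).
Remainders in descending order: West 0.9104, North 0.7692, Central 0.7678, South 0.7503, Highland 0.5541, Coastal 0.1699, East 0.0782.
The surplus seats go to West, North, Central, South.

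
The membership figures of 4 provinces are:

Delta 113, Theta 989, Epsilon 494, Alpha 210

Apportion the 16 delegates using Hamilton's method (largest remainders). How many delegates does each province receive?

Delta 1, Theta 9, Epsilon 4, Alpha 2

Total 1806; standard divisor 1806/16 ≈ 112.875.
Standard quotas: Delta 1.001, Theta 8.762, Epsilon 4.377, Alpha 1.860.
Lower quotas: Delta 1, Theta 8, Epsilon 4, Alpha 1 (sum 14, leaving 2 seats).
Remainders in descending order: Alpha 0.860, Theta 0.762, Epsilon 0.377, Delta 0.001.
Largest remainders: Alpha, Theta receive the extra seats.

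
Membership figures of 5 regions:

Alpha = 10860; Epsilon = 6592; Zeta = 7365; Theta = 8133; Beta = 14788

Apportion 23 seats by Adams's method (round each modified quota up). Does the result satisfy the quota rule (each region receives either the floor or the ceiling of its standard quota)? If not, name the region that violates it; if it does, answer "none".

none

Standard quotas: Alpha 5.232, Epsilon 3.176, Zeta 3.548, Theta 3.918, Beta 7.125.
Adams allocation: Alpha 5, Epsilon 3, Zeta 4, Theta 4, Beta 7.
Every allocation lies between the lower and upper quota.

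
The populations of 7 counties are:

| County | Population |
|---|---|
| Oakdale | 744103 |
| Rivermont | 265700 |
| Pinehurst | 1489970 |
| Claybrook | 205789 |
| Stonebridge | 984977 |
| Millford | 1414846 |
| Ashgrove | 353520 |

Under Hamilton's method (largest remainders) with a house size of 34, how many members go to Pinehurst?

Standard divisor: 5458905 ÷ 34 ≈ 160556.029.
Standard quotas: Oakdale 4.6345, Rivermont 1.6549, Pinehurst 9.2801, Claybrook 1.2817, Stonebridge 6.1348, Millford 8.8122, Ashgrove 2.2018.
Lower quotas: Oakdale 4, Rivermont 1, Pinehurst 9, Claybrook 1, Stonebridge 6, Millford 8, Ashgrove 2 (sum 31, leaving 3 seats).
Remainders in descending order: Millford 0.8122, Rivermont 0.6549, Oakdale 0.6345, Claybrook 0.2817, Pinehurst 0.2801, Ashgrove 0.2018, Stonebridge 0.1348.
The surplus seats go to Millford, Rivermont, Oakdale.
Pinehurst receives 9.

9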